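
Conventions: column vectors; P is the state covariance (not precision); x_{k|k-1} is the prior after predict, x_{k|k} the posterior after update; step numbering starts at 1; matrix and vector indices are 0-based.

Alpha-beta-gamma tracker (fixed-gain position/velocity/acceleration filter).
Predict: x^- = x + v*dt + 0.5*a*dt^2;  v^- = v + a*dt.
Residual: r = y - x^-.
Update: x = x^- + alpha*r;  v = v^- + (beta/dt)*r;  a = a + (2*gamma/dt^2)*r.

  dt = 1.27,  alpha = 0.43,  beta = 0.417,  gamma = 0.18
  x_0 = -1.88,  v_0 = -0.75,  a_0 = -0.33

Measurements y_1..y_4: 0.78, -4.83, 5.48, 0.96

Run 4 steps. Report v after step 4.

v_post = 3.0248

step 1: x_pred=-3.0986  r=3.8786  x^+=-1.4308  v^+=0.1044  a^+=0.5357
step 2: x_pred=-0.8662  r=-3.9638  x^+=-2.5706  v^+=-0.5167  a^+=-0.3490
step 3: x_pred=-3.5083  r=8.9883  x^+=0.3567  v^+=1.9913  a^+=1.6572
step 4: x_pred=4.2220  r=-3.2620  x^+=2.8194  v^+=3.0248  a^+=0.9291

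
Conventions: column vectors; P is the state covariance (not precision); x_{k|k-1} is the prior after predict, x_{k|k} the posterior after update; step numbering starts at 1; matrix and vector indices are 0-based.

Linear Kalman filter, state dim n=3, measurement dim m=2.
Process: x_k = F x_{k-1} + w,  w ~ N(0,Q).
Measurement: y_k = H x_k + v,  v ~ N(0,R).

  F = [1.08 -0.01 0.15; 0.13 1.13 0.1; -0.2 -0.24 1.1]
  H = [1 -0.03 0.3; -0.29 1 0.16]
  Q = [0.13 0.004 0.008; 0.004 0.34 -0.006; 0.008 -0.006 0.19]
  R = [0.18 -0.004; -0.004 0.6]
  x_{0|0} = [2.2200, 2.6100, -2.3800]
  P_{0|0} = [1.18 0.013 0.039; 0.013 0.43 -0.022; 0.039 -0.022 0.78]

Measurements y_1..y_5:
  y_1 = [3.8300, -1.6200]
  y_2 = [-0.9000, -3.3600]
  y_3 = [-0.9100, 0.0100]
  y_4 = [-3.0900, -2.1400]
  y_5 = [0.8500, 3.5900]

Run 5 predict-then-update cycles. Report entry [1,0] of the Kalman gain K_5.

step 1: x^-=[2.0145, 2.9999, -3.6884]  P^-=[1.5364 0.1936 -0.0743; 0.1936 0.9167 -0.0929; -0.0743 -0.0929 1.2015]  S=[1.7708 -0.2569; -0.2569 1.5415]  K=[0.8474 -0.0299; 0.1616 0.5755; 0.1789 0.1083]  nu=[3.0120, -3.4456]  x^+=[4.6700, 1.5036, -3.5226]  P^+=[0.2504 0.1018 -0.3155; 0.1018 0.4076 -0.2091; -0.3155 -0.2091 1.1367]
step 2: x^-=[4.5001, 1.9539, -5.1697]  P^-=[0.3438 0.1002 -0.2393; 0.1002 0.8505 -0.3179; -0.2393 -0.3179 1.8579]  S=[0.5480 -0.0503; -0.0503 1.3894]  K=[0.4901 -0.0095; 0.0132 0.5551; 0.6032 0.0569]  nu=[-3.7906, -3.1817]  x^+=[2.6724, 0.1378, -7.6372]  P^+=[0.2116 0.1176 -0.3994; 0.1176 0.4230 -0.3493; -0.3994 -0.3493 1.6575]
step 3: x^-=[1.7392, -0.2606, -8.9684]  P^-=[0.2833 0.0874 -0.2395; 0.0874 0.8455 -0.4491; -0.2395 -0.4491 2.5999]  S=[0.5571 -0.0486; -0.0486 1.3637]  K=[0.3738 -0.0109; -0.0828 0.5458; 0.9996 0.0623]  nu=[0.0335, 2.2099]  x^+=[1.7276, 0.9428, -8.7973]  P^+=[0.2049 0.1228 -0.4462; 0.1228 0.4311 -0.4230; -0.4462 -0.4230 2.0439]
step 4: x^-=[0.5368, 0.4102, -10.2488]  P^-=[0.2690 0.0800 -0.2263; 0.0800 0.8432 -0.5055; -0.2263 -0.5055 3.1276]  S=[0.5998 -0.0422; -0.0422 1.3587]  K=[0.3303 -0.0149; -0.1236 0.5401; 1.2181 0.0824]  nu=[-0.5398, -0.7547]  x^+=[0.3697, 0.0692, -10.9685]  P^+=[0.2029 0.1231 -0.4656; 0.1231 0.4320 -0.4484; -0.4656 -0.4484 2.2369]
step 5: x^-=[-1.2467, -0.9705, -12.1560]  P^-=[0.2649 0.0763 -0.2154; 0.0763 0.8401 -0.5179; -0.2154 -0.5179 3.3831]  S=[0.6256 -0.0353; -0.0353 1.3591]  K=[0.3154 -0.0176; -0.1364 0.5374; 1.3083 0.0972]  nu=[5.7143, 6.1440]  x^+=[0.4478, 1.5518, -4.0826]  P^+=[0.2018 0.1221 -0.4710; 0.1221 0.4308 -0.4529; -0.4710 -0.4529 2.3084]

K[1,0] = -0.1364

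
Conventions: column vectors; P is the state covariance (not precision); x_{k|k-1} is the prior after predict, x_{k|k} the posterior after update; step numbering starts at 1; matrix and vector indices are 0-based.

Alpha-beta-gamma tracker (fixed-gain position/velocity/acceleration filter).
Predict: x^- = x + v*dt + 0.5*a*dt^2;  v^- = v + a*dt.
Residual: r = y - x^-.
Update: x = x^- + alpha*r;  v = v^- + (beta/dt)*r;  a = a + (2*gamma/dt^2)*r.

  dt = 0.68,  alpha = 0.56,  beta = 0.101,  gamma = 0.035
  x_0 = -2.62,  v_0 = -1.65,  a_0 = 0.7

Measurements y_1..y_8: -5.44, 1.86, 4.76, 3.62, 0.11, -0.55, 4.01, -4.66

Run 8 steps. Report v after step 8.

step 1: x_pred=-3.5802  r=-1.8598  x^+=-4.6217  v^+=-1.4502  a^+=0.4184
step 2: x_pred=-5.5111  r=7.3711  x^+=-1.3833  v^+=-0.0709  a^+=1.5343
step 3: x_pred=-1.0767  r=5.8367  x^+=2.1918  v^+=1.8394  a^+=2.4179
step 4: x_pred=4.0016  r=-0.3816  x^+=3.7879  v^+=3.4269  a^+=2.3601
step 5: x_pred=6.6639  r=-6.5539  x^+=2.9937  v^+=4.0583  a^+=1.3680
step 6: x_pred=6.0696  r=-6.6196  x^+=2.3626  v^+=4.0053  a^+=0.3659
step 7: x_pred=5.1709  r=-1.1609  x^+=4.5208  v^+=4.0817  a^+=0.1901
step 8: x_pred=7.3403  r=-12.0003  x^+=0.6201  v^+=2.4286  a^+=-1.6265

v_post = 2.4286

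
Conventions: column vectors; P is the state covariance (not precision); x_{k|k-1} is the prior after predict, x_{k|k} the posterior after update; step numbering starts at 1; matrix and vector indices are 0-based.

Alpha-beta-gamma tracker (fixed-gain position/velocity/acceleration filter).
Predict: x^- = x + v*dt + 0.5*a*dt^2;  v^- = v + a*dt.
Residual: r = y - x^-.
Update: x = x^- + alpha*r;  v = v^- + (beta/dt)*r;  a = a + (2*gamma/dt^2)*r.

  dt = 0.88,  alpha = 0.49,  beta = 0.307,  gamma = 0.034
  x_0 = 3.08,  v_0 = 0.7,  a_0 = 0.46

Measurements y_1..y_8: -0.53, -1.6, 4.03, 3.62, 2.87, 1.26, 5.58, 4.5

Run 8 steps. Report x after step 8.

x_post = 5.0991

step 1: x_pred=3.8741  r=-4.4041  x^+=1.7161  v^+=-0.4316  a^+=0.0733
step 2: x_pred=1.3646  r=-2.9646  x^+=-0.0880  v^+=-1.4014  a^+=-0.1870
step 3: x_pred=-1.3937  r=5.4237  x^+=1.2639  v^+=0.3261  a^+=0.2892
step 4: x_pred=1.6629  r=1.9571  x^+=2.6219  v^+=1.2634  a^+=0.4611
step 5: x_pred=3.9122  r=-1.0422  x^+=3.4015  v^+=1.3055  a^+=0.3695
step 6: x_pred=4.6935  r=-3.4335  x^+=3.0111  v^+=0.4329  a^+=0.0681
step 7: x_pred=3.4184  r=2.1616  x^+=4.4776  v^+=1.2469  a^+=0.2579
step 8: x_pred=5.6747  r=-1.1747  x^+=5.0991  v^+=1.0640  a^+=0.1547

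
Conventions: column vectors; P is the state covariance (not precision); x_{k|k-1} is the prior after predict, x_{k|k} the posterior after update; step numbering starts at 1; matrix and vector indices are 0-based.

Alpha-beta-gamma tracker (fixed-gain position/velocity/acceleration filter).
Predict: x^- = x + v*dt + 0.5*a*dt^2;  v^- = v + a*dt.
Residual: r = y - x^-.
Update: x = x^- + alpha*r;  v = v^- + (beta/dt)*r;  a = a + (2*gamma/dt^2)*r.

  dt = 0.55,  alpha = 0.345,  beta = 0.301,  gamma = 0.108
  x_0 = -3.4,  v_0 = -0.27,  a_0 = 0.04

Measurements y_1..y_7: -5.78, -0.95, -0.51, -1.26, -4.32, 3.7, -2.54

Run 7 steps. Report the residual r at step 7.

step 1: x_pred=-3.5424  r=-2.2376  x^+=-4.3144  v^+=-1.4726  a^+=-1.5577
step 2: x_pred=-5.3599  r=4.4099  x^+=-3.8385  v^+=0.0841  a^+=1.5912
step 3: x_pred=-3.5516  r=3.0416  x^+=-2.5022  v^+=2.6238  a^+=3.7630
step 4: x_pred=-0.4900  r=-0.7700  x^+=-0.7556  v^+=4.2721  a^+=3.2131
step 5: x_pred=2.0800  r=-6.4000  x^+=-0.1280  v^+=2.5367  a^+=-1.3568
step 6: x_pred=1.0620  r=2.6380  x^+=1.9721  v^+=3.2342  a^+=0.5269
step 7: x_pred=3.8306  r=-6.3706  x^+=1.6328  v^+=0.0376  a^+=-4.0221

resid = -6.3706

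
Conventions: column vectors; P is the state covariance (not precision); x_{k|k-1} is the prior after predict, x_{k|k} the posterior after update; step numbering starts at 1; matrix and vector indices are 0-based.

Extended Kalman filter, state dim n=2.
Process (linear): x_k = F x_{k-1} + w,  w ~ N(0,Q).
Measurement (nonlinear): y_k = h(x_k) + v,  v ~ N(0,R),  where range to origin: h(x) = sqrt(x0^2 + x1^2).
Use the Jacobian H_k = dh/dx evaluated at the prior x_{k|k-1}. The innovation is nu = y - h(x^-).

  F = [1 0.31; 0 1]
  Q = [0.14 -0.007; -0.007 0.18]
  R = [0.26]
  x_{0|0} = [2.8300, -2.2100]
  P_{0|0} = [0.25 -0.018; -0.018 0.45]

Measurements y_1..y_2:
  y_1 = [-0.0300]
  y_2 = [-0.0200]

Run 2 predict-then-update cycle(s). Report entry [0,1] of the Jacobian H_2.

H_jac[0,1] = -0.4373

step 1: x^-=[2.1449, -2.2100]  P^-=[0.4221 0.1145; 0.1145 0.6300]  H_jac=[0.6965 -0.7176]  S=[0.6747]  K=[0.3139; -0.5519]  nu=[-3.1097]  x^+=[1.1687, -0.4939]  P^+=[0.3556 0.2314; 0.2314 0.4245]
step 2: x^-=[1.0156, -0.4939]  P^-=[0.6799 0.3560; 0.3560 0.6045]  H_jac=[0.8993 -0.4373]  S=[0.6454]  K=[0.7061; 0.0864]  nu=[-1.1493]  x^+=[0.2041, -0.5932]  P^+=[0.3581 0.3166; 0.3166 0.5997]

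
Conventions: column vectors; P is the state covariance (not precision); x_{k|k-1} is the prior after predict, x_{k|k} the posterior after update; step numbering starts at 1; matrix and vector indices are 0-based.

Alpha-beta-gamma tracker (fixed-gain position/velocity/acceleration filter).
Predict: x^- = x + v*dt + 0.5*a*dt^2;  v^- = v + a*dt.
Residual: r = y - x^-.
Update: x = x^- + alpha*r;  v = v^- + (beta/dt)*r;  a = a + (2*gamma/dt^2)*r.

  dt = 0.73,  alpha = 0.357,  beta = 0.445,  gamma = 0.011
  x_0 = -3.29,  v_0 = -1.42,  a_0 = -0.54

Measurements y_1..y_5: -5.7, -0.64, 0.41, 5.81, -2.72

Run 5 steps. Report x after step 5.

step 1: x_pred=-4.4705  r=-1.2295  x^+=-4.9094  v^+=-2.5637  a^+=-0.5908
step 2: x_pred=-6.9383  r=6.2983  x^+=-4.6898  v^+=0.8444  a^+=-0.3307
step 3: x_pred=-4.1615  r=4.5715  x^+=-2.5295  v^+=3.3897  a^+=-0.1420
step 4: x_pred=-0.0928  r=5.9028  x^+=2.0145  v^+=6.8844  a^+=0.1017
step 5: x_pred=7.0672  r=-9.7872  x^+=3.5731  v^+=0.9924  a^+=-0.3024

x_post = 3.5731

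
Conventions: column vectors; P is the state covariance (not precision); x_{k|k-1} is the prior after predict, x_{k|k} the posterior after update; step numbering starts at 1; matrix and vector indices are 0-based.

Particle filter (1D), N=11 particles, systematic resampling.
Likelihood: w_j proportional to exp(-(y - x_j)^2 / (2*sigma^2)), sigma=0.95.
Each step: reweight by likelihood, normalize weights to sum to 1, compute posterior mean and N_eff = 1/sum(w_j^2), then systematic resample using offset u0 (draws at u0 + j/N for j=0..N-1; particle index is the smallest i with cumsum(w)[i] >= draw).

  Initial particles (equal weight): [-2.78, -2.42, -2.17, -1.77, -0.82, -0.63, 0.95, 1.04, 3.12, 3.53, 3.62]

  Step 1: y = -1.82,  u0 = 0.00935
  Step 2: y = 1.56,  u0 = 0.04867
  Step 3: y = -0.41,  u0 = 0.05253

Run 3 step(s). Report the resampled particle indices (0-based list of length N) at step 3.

step 1: w=[0.1361, 0.1858, 0.2120, 0.2265, 0.1304, 0.1035, 0.0032, 0.0024, 0.0000, 0.0000, 0.0000]  mean=-1.8556  Neff=5.6487  idx=[0, 0, 1, 1, 2, 2, 3, 3, 3, 4, 5]
step 2: w=[0.0002, 0.0002, 0.0013, 0.0013, 0.0037, 0.0037, 0.0177, 0.0177, 0.0177, 0.3577, 0.5787]  mean=-0.7756  Neff=2.1560  idx=[8, 9, 9, 9, 9, 10, 10, 10, 10, 10, 10]
step 3: w=[0.0365, 0.0925, 0.0925, 0.0925, 0.0925, 0.0989, 0.0989, 0.0989, 0.0989, 0.0989, 0.0989]  mean=-0.7419  Neff=10.6081  idx=[1, 2, 3, 4, 5, 6, 6, 7, 8, 9, 10]

resampled_idx = [1, 2, 3, 4, 5, 6, 6, 7, 8, 9, 10]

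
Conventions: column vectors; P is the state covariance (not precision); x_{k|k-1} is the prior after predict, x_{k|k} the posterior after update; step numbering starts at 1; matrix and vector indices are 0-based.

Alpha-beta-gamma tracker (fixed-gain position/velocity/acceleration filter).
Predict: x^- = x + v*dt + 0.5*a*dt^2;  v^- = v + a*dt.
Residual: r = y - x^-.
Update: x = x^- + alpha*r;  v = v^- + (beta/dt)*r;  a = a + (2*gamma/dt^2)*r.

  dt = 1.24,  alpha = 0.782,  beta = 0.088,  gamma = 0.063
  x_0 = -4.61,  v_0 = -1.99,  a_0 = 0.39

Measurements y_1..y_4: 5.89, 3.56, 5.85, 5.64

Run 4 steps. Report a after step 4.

a_post = 1.0065

step 1: x_pred=-6.7778  r=12.6678  x^+=3.1284  v^+=-0.6074  a^+=1.4281
step 2: x_pred=3.4732  r=0.0868  x^+=3.5411  v^+=1.1696  a^+=1.4352
step 3: x_pred=6.0947  r=-0.2447  x^+=5.9033  v^+=2.9318  a^+=1.4151
step 4: x_pred=10.6268  r=-4.9868  x^+=6.7271  v^+=4.3327  a^+=1.0065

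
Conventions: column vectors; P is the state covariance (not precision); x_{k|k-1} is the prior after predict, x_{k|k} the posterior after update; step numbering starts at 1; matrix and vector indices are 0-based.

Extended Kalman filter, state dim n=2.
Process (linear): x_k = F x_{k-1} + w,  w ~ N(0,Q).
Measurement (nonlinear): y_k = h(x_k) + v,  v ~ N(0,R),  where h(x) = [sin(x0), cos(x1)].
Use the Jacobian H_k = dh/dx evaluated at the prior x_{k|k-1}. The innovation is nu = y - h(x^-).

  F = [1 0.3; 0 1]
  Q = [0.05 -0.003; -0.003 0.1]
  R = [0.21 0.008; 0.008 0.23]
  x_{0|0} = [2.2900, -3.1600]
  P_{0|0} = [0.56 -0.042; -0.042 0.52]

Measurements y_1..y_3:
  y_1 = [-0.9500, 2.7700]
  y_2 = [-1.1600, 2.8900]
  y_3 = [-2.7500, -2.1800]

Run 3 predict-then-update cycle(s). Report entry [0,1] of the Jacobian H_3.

H_jac[0,1] = 0.0000

step 1: x^-=[1.3420, -3.1600]  P^-=[0.6316 0.1110; 0.1110 0.6200]  H_jac=[0.2268 0.0000; 0.0000 -0.0184]  S=[0.2425 0.0075; 0.0075 0.2302]  K=[0.5916 -0.0282; 0.1055 -0.0530]  nu=[-1.9239, 3.7698]  x^+=[0.0973, -3.5628]  P^+=[0.5468 0.0958; 0.0958 0.6167]
step 2: x^-=[-0.9716, -3.5628]  P^-=[0.7098 0.2778; 0.2778 0.7167]  H_jac=[0.5640 0.0000; 0.0000 -0.4089]  S=[0.4358 -0.0561; -0.0561 0.3498]  K=[0.8953 -0.1812; 0.2571 -0.7965]  nu=[-0.3342, 3.8026]  x^+=[-1.9599, -6.6776]  P^+=[0.3308 0.0844; 0.0844 0.4430]
step 3: x^-=[-3.9632, -6.6776]  P^-=[0.4713 0.2143; 0.2143 0.5430]  H_jac=[-0.6811 0.0000; 0.0000 0.3843]  S=[0.4286 -0.0481; -0.0481 0.3102]  K=[-0.7318 0.1520; -0.2698 0.6309]  nu=[-3.4822, -3.1032]  x^+=[-1.8866, -7.6960]  P^+=[0.2239 0.0758; 0.0758 0.3720]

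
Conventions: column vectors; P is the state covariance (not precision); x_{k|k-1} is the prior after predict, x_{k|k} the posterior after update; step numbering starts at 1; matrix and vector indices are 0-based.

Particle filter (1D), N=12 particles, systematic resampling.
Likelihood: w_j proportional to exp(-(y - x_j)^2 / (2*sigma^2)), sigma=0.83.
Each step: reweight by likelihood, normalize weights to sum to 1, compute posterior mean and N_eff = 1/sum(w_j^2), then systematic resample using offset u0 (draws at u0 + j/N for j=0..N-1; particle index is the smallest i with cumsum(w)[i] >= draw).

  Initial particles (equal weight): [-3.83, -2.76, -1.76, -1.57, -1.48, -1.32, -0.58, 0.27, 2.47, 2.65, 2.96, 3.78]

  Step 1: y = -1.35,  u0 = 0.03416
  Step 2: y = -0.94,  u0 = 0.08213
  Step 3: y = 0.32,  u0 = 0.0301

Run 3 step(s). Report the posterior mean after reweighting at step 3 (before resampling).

post_mean = -0.8780

step 1: w=[0.0024, 0.0484, 0.1812, 0.1977, 0.2022, 0.2046, 0.1331, 0.0305, 0.0000, 0.0000, 0.0000, 0.0000]  mean=-1.4101  Neff=5.6932  idx=[1, 2, 2, 3, 3, 4, 4, 4, 5, 5, 6, 6]
step 2: w=[0.0102, 0.0692, 0.0692, 0.0846, 0.0846, 0.0913, 0.0913, 0.0913, 0.1016, 0.1016, 0.1027, 0.1027]  mean=-1.3297  Neff=11.0273  idx=[2, 3, 4, 5, 6, 6, 7, 8, 9, 10, 11, 11]
step 3: w=[0.0171, 0.0296, 0.0296, 0.0377, 0.0377, 0.0377, 0.0377, 0.0562, 0.0562, 0.2201, 0.2201, 0.2201]  mean=-0.8780  Neff=6.2753  idx=[1, 3, 6, 7, 9, 9, 9, 10, 10, 11, 11, 11]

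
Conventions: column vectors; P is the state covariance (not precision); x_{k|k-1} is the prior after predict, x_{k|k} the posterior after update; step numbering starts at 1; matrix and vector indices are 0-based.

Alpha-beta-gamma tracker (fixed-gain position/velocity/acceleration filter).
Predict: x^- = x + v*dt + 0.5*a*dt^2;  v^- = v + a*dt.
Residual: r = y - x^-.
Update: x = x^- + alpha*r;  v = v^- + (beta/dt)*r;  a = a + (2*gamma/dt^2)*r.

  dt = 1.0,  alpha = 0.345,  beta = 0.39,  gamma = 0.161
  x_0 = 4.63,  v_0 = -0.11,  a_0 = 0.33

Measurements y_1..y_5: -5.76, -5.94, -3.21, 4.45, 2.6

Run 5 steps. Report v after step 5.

step 1: x_pred=4.6850  r=-10.4450  x^+=1.0815  v^+=-3.8535  a^+=-3.0333
step 2: x_pred=-4.2887  r=-1.6513  x^+=-4.8584  v^+=-7.5308  a^+=-3.5650
step 3: x_pred=-14.1718  r=10.9618  x^+=-10.3899  v^+=-6.8208  a^+=-0.0353
step 4: x_pred=-17.2284  r=21.6784  x^+=-9.7493  v^+=1.5985  a^+=6.9451
step 5: x_pred=-4.6783  r=7.2783  x^+=-2.1673  v^+=11.3821  a^+=9.2887

v_post = 11.3821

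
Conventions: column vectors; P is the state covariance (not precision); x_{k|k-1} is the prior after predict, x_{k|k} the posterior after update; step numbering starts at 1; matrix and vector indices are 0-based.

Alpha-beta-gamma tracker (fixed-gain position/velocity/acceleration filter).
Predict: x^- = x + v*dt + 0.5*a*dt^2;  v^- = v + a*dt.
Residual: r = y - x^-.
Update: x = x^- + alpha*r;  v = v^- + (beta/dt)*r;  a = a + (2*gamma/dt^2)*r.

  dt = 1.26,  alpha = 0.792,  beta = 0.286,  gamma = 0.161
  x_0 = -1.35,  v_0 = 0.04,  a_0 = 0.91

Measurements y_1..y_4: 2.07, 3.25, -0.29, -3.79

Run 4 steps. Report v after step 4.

step 1: x_pred=-0.5772  r=2.6472  x^+=1.5194  v^+=1.7875  a^+=1.4469
step 2: x_pred=4.9202  r=-1.6702  x^+=3.5974  v^+=3.2315  a^+=1.1082
step 3: x_pred=8.5487  r=-8.8387  x^+=1.5485  v^+=2.6215  a^+=-0.6845
step 4: x_pred=4.3082  r=-8.0982  x^+=-2.1056  v^+=-0.0791  a^+=-2.3270

v_post = -0.0791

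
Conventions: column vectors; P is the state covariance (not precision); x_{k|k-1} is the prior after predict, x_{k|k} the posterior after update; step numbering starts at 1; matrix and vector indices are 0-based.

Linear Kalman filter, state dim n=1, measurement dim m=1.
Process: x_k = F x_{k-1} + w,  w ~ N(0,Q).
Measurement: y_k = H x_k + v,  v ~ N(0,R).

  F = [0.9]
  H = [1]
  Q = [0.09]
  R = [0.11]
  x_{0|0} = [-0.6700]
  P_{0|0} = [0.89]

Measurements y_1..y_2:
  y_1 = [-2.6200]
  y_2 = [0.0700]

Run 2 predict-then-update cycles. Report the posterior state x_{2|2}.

x_post = [-0.8035]

step 1: x^-=[-0.6030]  P^-=[0.8109]  S=[0.9209]  K=[0.8806]  nu=[-2.0170]  x^+=[-2.3791]  P^+=[0.0969]
step 2: x^-=[-2.1412]  P^-=[0.1685]  S=[0.2785]  K=[0.6050]  nu=[2.2112]  x^+=[-0.8035]  P^+=[0.0665]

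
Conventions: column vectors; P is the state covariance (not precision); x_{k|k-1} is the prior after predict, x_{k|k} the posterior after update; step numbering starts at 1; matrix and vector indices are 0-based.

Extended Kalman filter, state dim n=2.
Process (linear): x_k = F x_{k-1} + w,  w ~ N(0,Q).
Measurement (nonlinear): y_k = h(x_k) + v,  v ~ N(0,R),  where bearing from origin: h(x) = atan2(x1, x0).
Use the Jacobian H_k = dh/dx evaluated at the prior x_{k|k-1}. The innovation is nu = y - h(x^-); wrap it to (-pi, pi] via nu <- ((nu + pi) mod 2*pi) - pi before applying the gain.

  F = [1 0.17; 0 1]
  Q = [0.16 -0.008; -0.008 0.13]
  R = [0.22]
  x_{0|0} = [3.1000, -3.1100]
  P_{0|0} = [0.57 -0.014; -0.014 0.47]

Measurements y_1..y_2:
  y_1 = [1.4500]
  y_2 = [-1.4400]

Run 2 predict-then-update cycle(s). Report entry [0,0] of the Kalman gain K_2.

K[0,0] = 0.4606

step 1: x^-=[2.5713, -3.1100]  P^-=[0.7388 0.0579; 0.0579 0.6000]  H_jac=[0.1910 0.1579]  S=[0.2654]  K=[0.5661; 0.3986]  nu=[2.3299]  x^+=[3.8903, -2.1812]  P^+=[0.6538 -0.0020; -0.0020 0.5578]
step 2: x^-=[3.5195, -2.1812]  P^-=[0.8292 0.0848; 0.0848 0.6878]  H_jac=[0.1272 0.2053]  S=[0.2668]  K=[0.4606; 0.5696]  nu=[-0.8852]  x^+=[3.1118, -2.6854]  P^+=[0.7726 0.0148; 0.0148 0.6012]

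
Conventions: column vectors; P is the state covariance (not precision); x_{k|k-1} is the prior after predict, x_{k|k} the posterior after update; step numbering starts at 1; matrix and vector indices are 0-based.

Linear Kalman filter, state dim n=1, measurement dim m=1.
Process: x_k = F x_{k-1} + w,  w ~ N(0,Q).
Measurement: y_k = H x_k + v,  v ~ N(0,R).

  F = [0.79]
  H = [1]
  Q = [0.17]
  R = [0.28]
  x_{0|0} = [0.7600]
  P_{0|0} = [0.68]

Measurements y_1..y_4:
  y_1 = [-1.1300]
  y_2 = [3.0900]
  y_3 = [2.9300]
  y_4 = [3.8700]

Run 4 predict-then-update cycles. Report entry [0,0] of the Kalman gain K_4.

K[0,0] = 0.4756

step 1: x^-=[0.6004]  P^-=[0.5944]  S=[0.8744]  K=[0.6798]  nu=[-1.7304]  x^+=[-0.5759]  P^+=[0.1903]
step 2: x^-=[-0.4549]  P^-=[0.2888]  S=[0.5688]  K=[0.5077]  nu=[3.5449]  x^+=[1.3449]  P^+=[0.1422]
step 3: x^-=[1.0625]  P^-=[0.2587]  S=[0.5387]  K=[0.4803]  nu=[1.8675]  x^+=[1.9594]  P^+=[0.1345]
step 4: x^-=[1.5479]  P^-=[0.2539]  S=[0.5339]  K=[0.4756]  nu=[2.3221]  x^+=[2.6522]  P^+=[0.1332]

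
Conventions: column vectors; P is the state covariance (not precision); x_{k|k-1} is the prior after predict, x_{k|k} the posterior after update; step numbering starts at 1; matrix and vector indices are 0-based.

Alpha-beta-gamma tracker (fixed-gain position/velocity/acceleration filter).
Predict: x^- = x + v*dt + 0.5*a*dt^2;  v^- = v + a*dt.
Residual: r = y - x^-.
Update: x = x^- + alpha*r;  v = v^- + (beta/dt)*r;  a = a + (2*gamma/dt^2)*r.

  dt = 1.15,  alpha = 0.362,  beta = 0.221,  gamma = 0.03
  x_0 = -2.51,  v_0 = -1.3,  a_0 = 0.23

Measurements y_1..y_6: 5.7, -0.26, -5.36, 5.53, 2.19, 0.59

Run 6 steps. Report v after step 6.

step 1: x_pred=-3.8529  r=9.5529  x^+=-0.3948  v^+=0.8003  a^+=0.6634
step 2: x_pred=0.9643  r=-1.2243  x^+=0.5211  v^+=1.3280  a^+=0.6079
step 3: x_pred=2.4502  r=-7.8102  x^+=-0.3771  v^+=0.5261  a^+=0.2535
step 4: x_pred=0.3955  r=5.1345  x^+=2.2542  v^+=1.8043  a^+=0.4865
step 5: x_pred=4.6509  r=-2.4609  x^+=3.7600  v^+=1.8909  a^+=0.3748
step 6: x_pred=6.1824  r=-5.5924  x^+=4.1579  v^+=1.2472  a^+=0.1211

v_post = 1.2472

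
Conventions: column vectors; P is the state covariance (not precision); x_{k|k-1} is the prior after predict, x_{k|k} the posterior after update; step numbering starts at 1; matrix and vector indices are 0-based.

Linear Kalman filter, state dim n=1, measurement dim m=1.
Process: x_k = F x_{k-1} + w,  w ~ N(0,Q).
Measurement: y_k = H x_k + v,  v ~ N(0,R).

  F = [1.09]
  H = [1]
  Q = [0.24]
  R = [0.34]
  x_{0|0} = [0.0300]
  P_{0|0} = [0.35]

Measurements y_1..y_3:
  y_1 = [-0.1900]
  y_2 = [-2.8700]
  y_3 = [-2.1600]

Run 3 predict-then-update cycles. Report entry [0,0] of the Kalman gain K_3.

step 1: x^-=[0.0327]  P^-=[0.6558]  S=[0.9958]  K=[0.6586]  nu=[-0.2227]  x^+=[-0.1140]  P^+=[0.2239]
step 2: x^-=[-0.1242]  P^-=[0.5060]  S=[0.8460]  K=[0.5981]  nu=[-2.7458]  x^+=[-1.7665]  P^+=[0.2034]
step 3: x^-=[-1.9255]  P^-=[0.4816]  S=[0.8216]  K=[0.5862]  nu=[-0.2345]  x^+=[-2.0630]  P^+=[0.1993]

K[0,0] = 0.5862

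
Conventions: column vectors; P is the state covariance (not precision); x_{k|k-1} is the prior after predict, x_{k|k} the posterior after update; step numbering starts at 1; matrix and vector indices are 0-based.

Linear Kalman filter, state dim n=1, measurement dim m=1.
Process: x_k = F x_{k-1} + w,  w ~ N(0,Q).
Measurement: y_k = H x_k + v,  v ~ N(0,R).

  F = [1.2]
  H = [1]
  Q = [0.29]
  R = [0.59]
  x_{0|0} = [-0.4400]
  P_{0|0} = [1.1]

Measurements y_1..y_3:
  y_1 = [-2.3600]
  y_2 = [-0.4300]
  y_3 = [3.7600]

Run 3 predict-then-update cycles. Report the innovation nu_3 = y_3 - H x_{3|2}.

innov = [5.1461]

step 1: x^-=[-0.5280]  P^-=[1.8740]  S=[2.4640]  K=[0.7606]  nu=[-1.8320]  x^+=[-1.9213]  P^+=[0.4487]
step 2: x^-=[-2.3056]  P^-=[0.9362]  S=[1.5262]  K=[0.6134]  nu=[1.8756]  x^+=[-1.1551]  P^+=[0.3619]
step 3: x^-=[-1.3861]  P^-=[0.8112]  S=[1.4012]  K=[0.5789]  nu=[5.1461]  x^+=[1.5931]  P^+=[0.3416]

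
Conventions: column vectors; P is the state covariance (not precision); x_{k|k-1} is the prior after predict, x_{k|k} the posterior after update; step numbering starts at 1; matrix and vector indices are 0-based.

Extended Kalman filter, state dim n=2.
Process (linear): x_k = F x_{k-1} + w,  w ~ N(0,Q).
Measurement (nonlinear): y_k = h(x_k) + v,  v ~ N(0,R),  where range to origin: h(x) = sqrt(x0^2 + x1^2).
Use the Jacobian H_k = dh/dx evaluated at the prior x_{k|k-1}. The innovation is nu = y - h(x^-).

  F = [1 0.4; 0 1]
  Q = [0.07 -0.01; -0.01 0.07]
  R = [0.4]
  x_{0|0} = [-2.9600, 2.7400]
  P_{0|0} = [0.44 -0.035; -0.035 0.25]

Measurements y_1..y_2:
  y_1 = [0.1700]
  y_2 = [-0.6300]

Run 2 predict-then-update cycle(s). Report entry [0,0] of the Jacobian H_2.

H_jac[0,0] = -0.0599

step 1: x^-=[-1.8640, 2.7400]  P^-=[0.5220 0.0550; 0.0550 0.3200]  H_jac=[-0.5625 0.8268]  S=[0.7328]  K=[-0.3386; 0.3189]  nu=[-3.1439]  x^+=[-0.7993, 1.7375]  P^+=[0.4380 0.1341; 0.1341 0.2455]
step 2: x^-=[-0.1043, 1.7375]  P^-=[0.6545 0.2223; 0.2223 0.3155]  H_jac=[-0.0599 0.9982]  S=[0.6901]  K=[0.2647; 0.4370]  nu=[-2.3707]  x^+=[-0.7319, 0.7015]  P^+=[0.6062 0.1425; 0.1425 0.1837]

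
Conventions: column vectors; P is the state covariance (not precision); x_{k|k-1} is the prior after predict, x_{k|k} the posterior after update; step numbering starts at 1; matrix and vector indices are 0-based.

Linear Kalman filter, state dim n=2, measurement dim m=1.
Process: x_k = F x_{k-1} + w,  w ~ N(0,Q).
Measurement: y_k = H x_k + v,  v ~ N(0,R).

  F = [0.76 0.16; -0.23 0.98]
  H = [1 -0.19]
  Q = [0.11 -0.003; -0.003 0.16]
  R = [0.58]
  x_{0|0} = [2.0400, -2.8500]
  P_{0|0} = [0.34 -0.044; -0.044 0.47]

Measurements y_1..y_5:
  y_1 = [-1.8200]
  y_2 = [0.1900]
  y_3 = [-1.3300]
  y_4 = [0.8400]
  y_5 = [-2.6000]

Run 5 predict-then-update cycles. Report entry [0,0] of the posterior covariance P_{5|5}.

step 1: x^-=[1.0944, -3.2622]  P^-=[0.3077 -0.0199; -0.0199 0.6492]  S=[0.9187]  K=[0.3391; -0.1559]  nu=[-3.5342]  x^+=[-0.1039, -2.7112]  P^+=[0.2021 0.0287; 0.0287 0.6269]
step 2: x^-=[-0.5128, -2.6331]  P^-=[0.2498 0.0803; 0.0803 0.7598]  S=[0.8267]  K=[0.2837; -0.0775]  nu=[0.2025]  x^+=[-0.4553, -2.6488]  P^+=[0.1832 0.0985; 0.0985 0.7548]
step 3: x^-=[-0.7698, -2.4911]  P^-=[0.2591 0.1530; 0.1530 0.8503]  S=[0.8116]  K=[0.2834; -0.0105]  nu=[-1.0335]  x^+=[-1.0627, -2.4802]  P^+=[0.1939 0.1554; 0.1554 0.8502]
step 4: x^-=[-1.2045, -2.1862]  P^-=[0.2816 0.2065; 0.2065 0.9167]  S=[0.8162]  K=[0.2969; 0.0396]  nu=[1.6291]  x^+=[-0.7208, -2.1217]  P^+=[0.2096 0.1969; 0.1969 0.9154]
step 5: x^-=[-0.8873, -1.9135]  P^-=[0.3024 0.2433; 0.2433 0.9615]  S=[0.8247]  K=[0.3106; 0.0735]  nu=[-2.0763]  x^+=[-1.5322, -2.0661]  P^+=[0.2228 0.2245; 0.2245 0.9570]

P_post[0,0] = 0.2228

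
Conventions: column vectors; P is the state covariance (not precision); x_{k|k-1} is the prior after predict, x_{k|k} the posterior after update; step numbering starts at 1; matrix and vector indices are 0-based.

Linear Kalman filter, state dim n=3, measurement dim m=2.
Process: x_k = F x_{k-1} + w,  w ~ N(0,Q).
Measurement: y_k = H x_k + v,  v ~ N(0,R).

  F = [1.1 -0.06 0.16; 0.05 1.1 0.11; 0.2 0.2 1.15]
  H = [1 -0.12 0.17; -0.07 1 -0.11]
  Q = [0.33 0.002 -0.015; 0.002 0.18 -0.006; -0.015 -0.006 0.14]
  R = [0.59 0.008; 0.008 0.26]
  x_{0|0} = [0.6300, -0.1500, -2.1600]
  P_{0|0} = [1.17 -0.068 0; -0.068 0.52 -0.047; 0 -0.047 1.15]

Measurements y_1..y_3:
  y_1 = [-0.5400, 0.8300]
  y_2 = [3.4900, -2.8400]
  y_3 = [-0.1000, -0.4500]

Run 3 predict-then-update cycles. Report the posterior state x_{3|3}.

step 1: x^-=[0.3564, -0.3711, -2.3880]  P^-=[1.7869 -0.0378 0.4354; -0.0378 0.8072 0.1894; 0.4354 0.1894 1.7014]  S=[2.5870 -0.3022; -0.3022 1.0668]  K=[0.7219 0.0070; 0.0484 0.7533; 0.2774 0.0522]  nu=[-0.5350, 0.9634]  x^+=[-0.0231, 0.3287, -2.4861]  P^+=[0.4417 0.0307 -0.0711; 0.0307 0.2178 0.1767; -0.0711 0.1767 1.5082]
step 2: x^-=[-0.4429, 0.0869, -2.7980]  P^-=[0.8714 0.0963 0.2647; 0.0963 0.5083 0.4659; 0.2647 0.4659 2.2120]  S=[1.5805 -0.0052; -0.0052 0.6874]  K=[0.5725 0.0133; 0.0746 0.6556; 0.3710 0.2997]  nu=[4.4190, -3.2657]  x^+=[2.0439, -1.7245, -2.1373]  P^+=[0.3533 0.0247 -0.0729; 0.0247 0.2045 0.2885; -0.0729 0.2885 1.9339]
step 3: x^-=[2.0097, -2.0299, -2.3941]  P^-=[0.7732 0.1113 0.3161; 0.1113 0.5235 0.6584; 0.3161 0.6584 2.8210]  S=[1.5062 0.0326; 0.0326 0.6659]  K=[0.5400 0.0072; 0.0922 0.6612; 0.4657 0.4667]  nu=[-1.9463, 1.4572]  x^+=[0.9692, -1.2458, -2.6204]  P^+=[0.3337 0.0215 -0.0733; 0.0215 0.2156 0.3768; -0.0733 0.3768 2.3352]

x_post = [0.9692, -1.2458, -2.6204]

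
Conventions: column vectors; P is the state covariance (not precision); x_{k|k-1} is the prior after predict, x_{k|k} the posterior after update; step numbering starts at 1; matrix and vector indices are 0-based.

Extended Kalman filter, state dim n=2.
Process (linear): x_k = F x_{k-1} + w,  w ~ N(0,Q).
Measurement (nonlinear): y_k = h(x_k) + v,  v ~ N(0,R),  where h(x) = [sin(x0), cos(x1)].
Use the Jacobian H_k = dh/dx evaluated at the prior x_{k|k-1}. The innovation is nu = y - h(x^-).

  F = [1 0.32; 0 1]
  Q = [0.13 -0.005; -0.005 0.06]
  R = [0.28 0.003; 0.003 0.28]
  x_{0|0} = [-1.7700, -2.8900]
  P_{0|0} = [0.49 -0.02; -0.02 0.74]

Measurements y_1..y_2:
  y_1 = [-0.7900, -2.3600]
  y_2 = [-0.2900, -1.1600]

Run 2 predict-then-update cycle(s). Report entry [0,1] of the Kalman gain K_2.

step 1: x^-=[-2.6948, -2.8900]  P^-=[0.6830 0.2118; 0.2118 0.8000]  H_jac=[-0.9018 0.0000; 0.0000 0.2489]  S=[0.8355 -0.0446; -0.0446 0.3296]  K=[-0.7340 0.0608; -0.1978 0.5775]  nu=[-0.3579, -1.3915]  x^+=[-2.5166, -3.6228]  P^+=[0.2277 0.0595; 0.0595 0.6472]
step 2: x^-=[-3.6759, -3.6228]  P^-=[0.4620 0.2616; 0.2616 0.7072]  H_jac=[-0.8606 0.0000; 0.0000 -0.4629]  S=[0.6222 0.1072; 0.1072 0.4315]  K=[-0.6171 -0.1273; -0.2415 -0.6986]  nu=[-0.7993, -0.2736]  x^+=[-3.1479, -3.2387]  P^+=[0.2012 0.0810; 0.0810 0.4242]

K[0,1] = -0.1273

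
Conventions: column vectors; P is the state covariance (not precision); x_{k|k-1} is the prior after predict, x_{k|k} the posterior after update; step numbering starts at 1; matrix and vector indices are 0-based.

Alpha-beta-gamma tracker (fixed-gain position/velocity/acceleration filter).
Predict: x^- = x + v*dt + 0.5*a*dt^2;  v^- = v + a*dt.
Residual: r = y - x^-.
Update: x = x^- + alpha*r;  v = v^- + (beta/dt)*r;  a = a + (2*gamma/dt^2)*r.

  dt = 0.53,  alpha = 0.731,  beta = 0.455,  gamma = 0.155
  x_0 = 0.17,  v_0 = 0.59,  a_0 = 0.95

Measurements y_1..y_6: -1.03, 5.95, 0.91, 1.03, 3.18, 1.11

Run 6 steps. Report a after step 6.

step 1: x_pred=0.6161  r=-1.6461  x^+=-0.5872  v^+=-0.3197  a^+=-0.8667
step 2: x_pred=-0.8783  r=6.8283  x^+=4.1132  v^+=5.0831  a^+=6.6691
step 3: x_pred=7.7439  r=-6.8339  x^+=2.7483  v^+=2.7509  a^+=-0.8728
step 4: x_pred=4.0837  r=-3.0537  x^+=1.8514  v^+=-0.3333  a^+=-4.2428
step 5: x_pred=1.0789  r=2.1011  x^+=2.6148  v^+=-0.7782  a^+=-1.9240
step 6: x_pred=1.9321  r=-0.8221  x^+=1.3312  v^+=-2.5037  a^+=-2.8314

a_post = -2.8314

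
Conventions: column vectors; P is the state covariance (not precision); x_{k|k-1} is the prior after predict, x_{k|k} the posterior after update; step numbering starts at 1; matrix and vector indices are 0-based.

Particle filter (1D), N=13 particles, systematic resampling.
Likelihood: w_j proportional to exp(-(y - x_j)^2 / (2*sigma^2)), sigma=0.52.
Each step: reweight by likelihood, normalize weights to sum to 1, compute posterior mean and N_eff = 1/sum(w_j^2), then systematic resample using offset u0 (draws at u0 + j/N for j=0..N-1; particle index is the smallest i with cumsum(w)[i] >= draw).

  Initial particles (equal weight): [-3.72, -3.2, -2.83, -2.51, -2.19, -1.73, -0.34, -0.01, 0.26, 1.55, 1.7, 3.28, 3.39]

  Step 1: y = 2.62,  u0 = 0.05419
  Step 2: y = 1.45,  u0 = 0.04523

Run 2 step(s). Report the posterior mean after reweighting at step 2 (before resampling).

step 1: w=[0.0000, 0.0000, 0.0000, 0.0000, 0.0000, 0.0000, 0.0000, 0.0000, 0.0000, 0.1084, 0.1883, 0.4024, 0.3009]  mean=2.8280  Neff=3.3371  idx=[9, 10, 10, 10, 11, 11, 11, 11, 11, 12, 12, 12, 12]
step 2: w=[0.2676, 0.2429, 0.2429, 0.2429, 0.0006, 0.0006, 0.0006, 0.0006, 0.0006, 0.0003, 0.0003, 0.0003, 0.0003]  mean=1.6660  Neff=4.0233  idx=[0, 0, 0, 1, 1, 1, 1, 2, 2, 2, 3, 3, 3]

post_mean = 1.6660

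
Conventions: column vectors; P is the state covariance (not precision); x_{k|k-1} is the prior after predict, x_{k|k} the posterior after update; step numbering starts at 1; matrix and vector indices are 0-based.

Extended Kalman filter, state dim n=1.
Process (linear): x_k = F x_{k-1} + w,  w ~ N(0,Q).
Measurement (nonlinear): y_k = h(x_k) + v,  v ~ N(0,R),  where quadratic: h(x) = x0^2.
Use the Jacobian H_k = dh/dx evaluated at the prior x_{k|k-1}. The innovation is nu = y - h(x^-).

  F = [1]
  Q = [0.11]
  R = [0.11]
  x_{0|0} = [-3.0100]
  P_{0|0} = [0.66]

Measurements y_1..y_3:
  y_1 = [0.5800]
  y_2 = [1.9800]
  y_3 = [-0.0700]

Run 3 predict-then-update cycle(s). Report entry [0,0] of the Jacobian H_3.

H_jac[0,0] = -2.8713

step 1: x^-=[-3.0100]  P^-=[0.7700]  H_jac=[-6.0200]  S=[28.0151]  K=[-0.1655]  nu=[-8.4801]  x^+=[-1.6069]  P^+=[0.0030]
step 2: x^-=[-1.6069]  P^-=[0.1130]  H_jac=[-3.2138]  S=[1.2773]  K=[-0.2844]  nu=[-0.6021]  x^+=[-1.4357]  P^+=[0.0097]
step 3: x^-=[-1.4357]  P^-=[0.1197]  H_jac=[-2.8713]  S=[1.0972]  K=[-0.3134]  nu=[-2.1312]  x^+=[-0.7679]  P^+=[0.0120]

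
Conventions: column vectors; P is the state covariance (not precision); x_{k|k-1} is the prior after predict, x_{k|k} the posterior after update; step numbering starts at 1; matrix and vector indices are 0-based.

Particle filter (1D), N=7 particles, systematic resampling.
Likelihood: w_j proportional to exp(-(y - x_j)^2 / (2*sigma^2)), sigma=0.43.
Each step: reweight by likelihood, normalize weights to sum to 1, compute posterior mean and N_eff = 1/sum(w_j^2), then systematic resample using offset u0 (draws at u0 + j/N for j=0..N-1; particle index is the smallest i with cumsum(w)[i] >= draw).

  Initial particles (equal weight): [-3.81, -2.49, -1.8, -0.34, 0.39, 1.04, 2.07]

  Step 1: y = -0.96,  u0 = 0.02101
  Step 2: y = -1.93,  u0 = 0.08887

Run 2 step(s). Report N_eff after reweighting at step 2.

step 1: w=[0.0000, 0.0035, 0.2903, 0.6920, 0.0142, 0.0000, 0.0000]  mean=-0.7610  Neff=1.7751  idx=[2, 2, 3, 3, 3, 3, 3]
step 2: w=[0.4986, 0.4986, 0.0006, 0.0006, 0.0006, 0.0006, 0.0006]  mean=-1.7959  Neff=2.0113  idx=[0, 0, 0, 1, 1, 1, 1]

N_eff = 2.0113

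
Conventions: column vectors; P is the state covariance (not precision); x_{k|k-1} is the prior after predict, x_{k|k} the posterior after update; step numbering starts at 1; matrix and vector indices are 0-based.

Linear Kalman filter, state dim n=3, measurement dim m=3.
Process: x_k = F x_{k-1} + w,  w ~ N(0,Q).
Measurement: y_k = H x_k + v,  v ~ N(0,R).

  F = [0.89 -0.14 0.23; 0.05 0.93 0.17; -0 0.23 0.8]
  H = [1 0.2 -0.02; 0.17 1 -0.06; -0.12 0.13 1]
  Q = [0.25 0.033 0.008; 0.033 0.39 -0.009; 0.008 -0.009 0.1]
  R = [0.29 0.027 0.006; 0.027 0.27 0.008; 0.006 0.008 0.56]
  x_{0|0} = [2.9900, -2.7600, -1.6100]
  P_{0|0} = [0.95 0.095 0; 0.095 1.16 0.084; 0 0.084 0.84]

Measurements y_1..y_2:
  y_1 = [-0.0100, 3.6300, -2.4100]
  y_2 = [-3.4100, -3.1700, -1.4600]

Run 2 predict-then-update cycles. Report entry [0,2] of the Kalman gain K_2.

step 1: x^-=[2.6772, -2.6910, -1.9228]  P^-=[1.0406 0.0510 0.1397; 0.0510 1.4553 0.4202; 0.1397 0.4202 0.7299]  S=[1.4005 0.5263 0.1328; 0.5263 1.7221 0.5689; 0.1328 0.5689 1.4036]  K=[0.7907 -0.1091 -0.0153; -0.0821 0.8267 0.1025; 0.0875 0.0320 0.5257]  nu=[-2.1875, 5.7505, 0.1839]  x^+=[0.3172, 2.2615, -1.8336]  P^+=[0.2362 -0.0466 0.0297; -0.0466 0.2314 0.0279; 0.0297 0.0279 0.2951]
step 2: x^-=[-0.4561, 1.8074, -0.9467]  P^-=[0.4792 -0.0032 0.0648; -0.0032 0.6042 0.1031; 0.0648 0.1031 0.3114]  S=[0.7888 0.2190 0.0430; 0.2190 0.8744 0.1722; 0.0430 0.1722 0.8998]  K=[0.6249 -0.0697 -0.0088; -0.0464 0.6803 0.0743; 0.0754 0.0224 0.3444]  nu=[-3.3344, -4.9567, -0.8030]  x^+=[-2.1872, -1.4697, -1.5860]  P^+=[0.1862 -0.0322 0.0248; -0.0322 0.1896 0.0183; 0.0248 0.0183 0.1941]

K[0,2] = -0.0088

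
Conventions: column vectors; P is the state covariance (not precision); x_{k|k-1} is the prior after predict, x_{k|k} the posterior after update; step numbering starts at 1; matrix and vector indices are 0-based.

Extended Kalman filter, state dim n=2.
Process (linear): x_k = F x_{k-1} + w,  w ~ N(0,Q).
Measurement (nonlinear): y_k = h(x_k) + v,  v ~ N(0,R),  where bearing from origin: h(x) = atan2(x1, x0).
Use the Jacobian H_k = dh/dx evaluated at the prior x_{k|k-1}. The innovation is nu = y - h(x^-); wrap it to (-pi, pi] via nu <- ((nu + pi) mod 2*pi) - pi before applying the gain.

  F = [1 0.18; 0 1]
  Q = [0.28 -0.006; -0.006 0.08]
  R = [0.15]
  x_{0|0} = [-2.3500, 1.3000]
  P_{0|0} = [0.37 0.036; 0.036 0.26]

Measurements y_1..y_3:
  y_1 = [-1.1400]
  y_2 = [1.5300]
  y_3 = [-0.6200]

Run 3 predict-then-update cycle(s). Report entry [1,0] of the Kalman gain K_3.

step 1: x^-=[-2.1160, 1.3000]  P^-=[0.6714 0.0768; 0.0768 0.3400]  H_jac=[-0.2108 -0.3431]  S=[0.2310]  K=[-0.7268; -0.5752]  nu=[2.5525]  x^+=[-3.9712, -0.1681]  P^+=[0.5494 -0.0198; -0.0198 0.2636]
step 2: x^-=[-4.0015, -0.1681]  P^-=[0.8308 0.0217; 0.0217 0.3436]  H_jac=[0.0105 -0.2495]  S=[0.1714]  K=[0.0192; -0.4989]  nu=[-1.6536]  x^+=[-4.0333, 0.6568]  P^+=[0.8307 0.0233; 0.0233 0.3009]
step 3: x^-=[-3.9150, 0.6568]  P^-=[1.1289 0.0715; 0.0715 0.3809]  H_jac=[-0.0417 -0.2484]  S=[0.1770]  K=[-0.3663; -0.5517]  nu=[2.6878]  x^+=[-4.8996, -0.8260]  P^+=[1.1052 0.0358; 0.0358 0.3271]

K[1,0] = -0.5517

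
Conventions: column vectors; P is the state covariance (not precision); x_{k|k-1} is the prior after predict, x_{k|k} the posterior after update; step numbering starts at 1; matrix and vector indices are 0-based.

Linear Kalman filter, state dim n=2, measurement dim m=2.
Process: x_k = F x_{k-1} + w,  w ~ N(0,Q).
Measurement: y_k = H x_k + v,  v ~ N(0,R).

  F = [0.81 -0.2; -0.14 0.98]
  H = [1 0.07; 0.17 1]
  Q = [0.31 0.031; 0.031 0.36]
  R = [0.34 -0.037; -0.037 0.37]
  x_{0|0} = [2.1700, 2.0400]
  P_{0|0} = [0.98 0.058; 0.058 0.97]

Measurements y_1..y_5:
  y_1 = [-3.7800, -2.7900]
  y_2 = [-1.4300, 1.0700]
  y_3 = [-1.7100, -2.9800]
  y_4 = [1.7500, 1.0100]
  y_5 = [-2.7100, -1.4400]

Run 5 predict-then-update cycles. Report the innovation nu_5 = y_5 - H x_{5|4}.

step 1: x^-=[1.3497, 1.6954]  P^-=[0.9730 -0.2226; -0.2226 1.2949]  S=[1.2882 -0.0062; -0.0062 1.6173]  K=[0.7431 -0.0325; -0.0987 0.7769]  nu=[-5.2484, -4.7148]  x^+=[-2.3969, -1.4494]  P^+=[0.2597 -0.0837; -0.0837 0.3053]
step 2: x^-=[-1.6516, -1.0848]  P^-=[0.5197 -0.1271; -0.1271 0.6813]  S=[0.8453 -0.0295; -0.0295 1.0231]  K=[0.6036 -0.0204; -0.0714 0.6427]  nu=[0.2976, 2.4356]  x^+=[-1.5217, 0.4593]  P^+=[0.2106 -0.0657; -0.0657 0.2516]
step 3: x^-=[-1.3245, 0.6632]  P^-=[0.4795 -0.0962; -0.0962 0.6238]  S=[0.8091 -0.0091; -0.0091 0.9750]  K=[0.5842 -0.0096; -0.0579 0.6225]  nu=[-0.4320, -3.4180]  x^+=[-1.5441, -1.4396]  P^+=[0.2032 -0.0597; -0.0597 0.2426]
step 4: x^-=[-0.9628, -1.1946]  P^-=[0.4723 -0.0886; -0.0886 0.6134]  S=[0.8029 -0.0035; -0.0035 0.9669]  K=[0.5805 -0.0066; -0.0543 0.6186]  nu=[2.7965, 2.3683]  x^+=[0.6450, 0.1187]  P^+=[0.2017 -0.0582; -0.0582 0.2408]
step 5: x^-=[0.4987, 0.0260]  P^-=[0.4708 -0.0869; -0.0869 0.6112]  S=[0.8016 -0.0021; -0.0021 0.9652]  K=[0.5797 -0.0058; -0.0534 0.6178]  nu=[-3.2105, -1.5508]  x^+=[-1.3534, -0.7606]  P^+=[0.2014 -0.0578; -0.0578 0.2404]

innov = [-3.2105, -1.5508]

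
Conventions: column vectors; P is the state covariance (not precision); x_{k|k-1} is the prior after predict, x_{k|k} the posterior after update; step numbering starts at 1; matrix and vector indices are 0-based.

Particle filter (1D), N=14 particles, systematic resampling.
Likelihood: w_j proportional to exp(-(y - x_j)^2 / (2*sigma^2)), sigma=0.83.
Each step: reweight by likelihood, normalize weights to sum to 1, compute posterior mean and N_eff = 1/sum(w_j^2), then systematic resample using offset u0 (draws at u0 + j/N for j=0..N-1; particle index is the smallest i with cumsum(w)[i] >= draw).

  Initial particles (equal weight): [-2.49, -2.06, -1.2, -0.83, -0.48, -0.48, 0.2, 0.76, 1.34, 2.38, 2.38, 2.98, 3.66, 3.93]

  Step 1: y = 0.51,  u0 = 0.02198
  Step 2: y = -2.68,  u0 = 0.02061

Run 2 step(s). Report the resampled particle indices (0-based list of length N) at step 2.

step 1: w=[0.0004, 0.0020, 0.0296, 0.0671, 0.1213, 0.1213, 0.2303, 0.2360, 0.1498, 0.0195, 0.0195, 0.0029, 0.0002, 0.0001]  mean=0.3160  Neff=5.9962  idx=[2, 3, 4, 5, 5, 6, 6, 6, 7, 7, 7, 7, 8, 8]
step 2: w=[0.5300, 0.2167, 0.0775, 0.0775, 0.0775, 0.0063, 0.0063, 0.0063, 0.0005, 0.0005, 0.0005, 0.0005, 0.0000, 0.0000]  mean=-0.9221  Neff=2.8904  idx=[0, 0, 0, 0, 0, 0, 0, 0, 1, 1, 1, 2, 3, 4]

resampled_idx = [0, 0, 0, 0, 0, 0, 0, 0, 1, 1, 1, 2, 3, 4]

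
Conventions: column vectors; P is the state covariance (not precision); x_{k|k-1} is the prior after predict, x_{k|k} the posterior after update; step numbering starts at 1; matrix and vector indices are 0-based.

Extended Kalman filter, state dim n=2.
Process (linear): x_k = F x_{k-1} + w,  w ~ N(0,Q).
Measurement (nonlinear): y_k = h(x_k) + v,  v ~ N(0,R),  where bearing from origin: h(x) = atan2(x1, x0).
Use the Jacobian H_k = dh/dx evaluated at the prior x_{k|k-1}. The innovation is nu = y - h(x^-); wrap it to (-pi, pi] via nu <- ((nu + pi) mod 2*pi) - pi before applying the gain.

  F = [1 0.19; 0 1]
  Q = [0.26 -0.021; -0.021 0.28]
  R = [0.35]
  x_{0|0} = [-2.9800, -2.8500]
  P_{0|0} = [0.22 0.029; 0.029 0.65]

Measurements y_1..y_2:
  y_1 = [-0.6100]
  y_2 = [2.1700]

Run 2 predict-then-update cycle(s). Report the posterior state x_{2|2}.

step 1: x^-=[-3.5215, -2.8500]  P^-=[0.5145 0.1315; 0.1315 0.9300]  H_jac=[0.1389 -0.1716]  S=[0.3810]  K=[0.1283; -0.3709]  nu=[1.8512]  x^+=[-3.2840, -3.5365]  P^+=[0.5082 0.1496; 0.1496 0.8776]
step 2: x^-=[-3.9560, -3.5365]  P^-=[0.8568 0.2954; 0.2954 1.1576]  H_jac=[0.1256 -0.1405]  S=[0.3759]  K=[0.1759; -0.3339]  nu=[-1.7011]  x^+=[-4.2551, -2.9685]  P^+=[0.8451 0.3174; 0.3174 1.1157]

x_post = [-4.2551, -2.9685]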